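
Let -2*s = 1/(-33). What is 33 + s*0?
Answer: 33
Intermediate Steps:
s = 1/66 (s = -1/2/(-33) = -1/2*(-1/33) = 1/66 ≈ 0.015152)
33 + s*0 = 33 + (1/66)*0 = 33 + 0 = 33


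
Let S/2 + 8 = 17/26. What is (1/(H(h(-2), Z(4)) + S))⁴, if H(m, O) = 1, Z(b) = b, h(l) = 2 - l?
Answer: 28561/1003875856 ≈ 2.8451e-5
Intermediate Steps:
S = -191/13 (S = -16 + 2*(17/26) = -16 + 17/13 = -191/13 ≈ -14.692)
(1/(H(h(-2), Z(4)) + S))⁴ = (1/(1 - 191/13))⁴ = (1/(-178/13))⁴ = (-13/178)⁴ = 28561/1003875856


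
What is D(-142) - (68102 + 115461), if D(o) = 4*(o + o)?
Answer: -184699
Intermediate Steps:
D(o) = 8*o (D(o) = 4*(2*o) = 8*o)
D(-142) - (68102 + 115461) = 8*(-142) - (68102 + 115461) = -1136 - 1*183563 = -1136 - 183563 = -184699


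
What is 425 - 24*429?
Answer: -9871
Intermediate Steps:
425 - 24*429 = 425 - 10296 = -9871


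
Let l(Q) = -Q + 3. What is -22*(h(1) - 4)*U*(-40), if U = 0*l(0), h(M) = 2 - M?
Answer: 0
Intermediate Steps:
l(Q) = 3 - Q
U = 0 (U = 0*(3 - 1*0) = 0*(3 + 0) = 0*3 = 0)
-22*(h(1) - 4)*U*(-40) = -22*((2 - 1*1) - 4)*0*(-40) = -22*((2 - 1) - 4)*0*(-40) = -22*(1 - 4)*0*(-40) = -(-66)*0*(-40) = -22*0*(-40) = 0*(-40) = 0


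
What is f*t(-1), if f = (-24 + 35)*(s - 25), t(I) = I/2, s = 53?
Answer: -154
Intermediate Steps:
t(I) = I/2 (t(I) = I*(½) = I/2)
f = 308 (f = (-24 + 35)*(53 - 25) = 11*28 = 308)
f*t(-1) = 308*((½)*(-1)) = 308*(-½) = -154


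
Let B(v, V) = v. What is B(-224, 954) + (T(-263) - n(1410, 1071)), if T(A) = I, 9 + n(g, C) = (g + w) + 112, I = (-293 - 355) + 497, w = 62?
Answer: -1950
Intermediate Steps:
I = -151 (I = -648 + 497 = -151)
n(g, C) = 165 + g (n(g, C) = -9 + ((g + 62) + 112) = -9 + ((62 + g) + 112) = -9 + (174 + g) = 165 + g)
T(A) = -151
B(-224, 954) + (T(-263) - n(1410, 1071)) = -224 + (-151 - (165 + 1410)) = -224 + (-151 - 1*1575) = -224 + (-151 - 1575) = -224 - 1726 = -1950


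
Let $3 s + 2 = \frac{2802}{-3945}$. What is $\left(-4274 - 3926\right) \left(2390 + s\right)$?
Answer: $- \frac{5152325680}{263} \approx -1.9591 \cdot 10^{7}$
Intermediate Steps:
$s = - \frac{1188}{1315}$ ($s = - \frac{2}{3} + \frac{2802 \frac{1}{-3945}}{3} = - \frac{2}{3} + \frac{2802 \left(- \frac{1}{3945}\right)}{3} = - \frac{2}{3} + \frac{1}{3} \left(- \frac{934}{1315}\right) = - \frac{2}{3} - \frac{934}{3945} = - \frac{1188}{1315} \approx -0.90342$)
$\left(-4274 - 3926\right) \left(2390 + s\right) = \left(-4274 - 3926\right) \left(2390 - \frac{1188}{1315}\right) = \left(-8200\right) \frac{3141662}{1315} = - \frac{5152325680}{263}$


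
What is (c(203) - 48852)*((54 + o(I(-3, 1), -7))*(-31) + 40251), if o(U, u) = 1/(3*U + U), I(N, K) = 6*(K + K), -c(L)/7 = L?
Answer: -93088754545/48 ≈ -1.9393e+9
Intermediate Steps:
c(L) = -7*L
I(N, K) = 12*K (I(N, K) = 6*(2*K) = 12*K)
o(U, u) = 1/(4*U)
(c(203) - 48852)*((54 + o(I(-3, 1), -7))*(-31) + 40251) = (-7*203 - 48852)*((54 + 1/(4*((12*1))))*(-31) + 40251) = (-1421 - 48852)*((54 + (¼)/12)*(-31) + 40251) = -50273*((54 + (¼)*(1/12))*(-31) + 40251) = -50273*((54 + 1/48)*(-31) + 40251) = -50273*((2593/48)*(-31) + 40251) = -50273*(-80383/48 + 40251) = -50273*1851665/48 = -93088754545/48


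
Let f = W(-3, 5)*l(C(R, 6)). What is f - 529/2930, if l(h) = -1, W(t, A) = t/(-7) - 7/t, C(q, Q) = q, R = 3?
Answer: -181049/61530 ≈ -2.9425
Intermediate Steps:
W(t, A) = -7/t - t/7 (W(t, A) = t*(-⅐) - 7/t = -t/7 - 7/t = -7/t - t/7)
f = -58/21 (f = (-7/(-3) - ⅐*(-3))*(-1) = (-7*(-⅓) + 3/7)*(-1) = (7/3 + 3/7)*(-1) = (58/21)*(-1) = -58/21 ≈ -2.7619)
f - 529/2930 = -58/21 - 529/2930 = -181049/61530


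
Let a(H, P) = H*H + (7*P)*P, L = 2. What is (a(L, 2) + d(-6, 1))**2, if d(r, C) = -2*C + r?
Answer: 576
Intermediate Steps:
a(H, P) = H**2 + 7*P**2
d(r, C) = r - 2*C
(a(L, 2) + d(-6, 1))**2 = ((2**2 + 7*2**2) + (-6 - 2*1))**2 = ((4 + 7*4) + (-6 - 2))**2 = ((4 + 28) - 8)**2 = (32 - 8)**2 = 24**2 = 576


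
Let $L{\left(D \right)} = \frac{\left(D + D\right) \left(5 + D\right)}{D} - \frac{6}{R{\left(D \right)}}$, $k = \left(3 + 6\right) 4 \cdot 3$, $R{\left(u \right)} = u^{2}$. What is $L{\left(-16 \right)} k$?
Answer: $- \frac{76113}{32} \approx -2378.5$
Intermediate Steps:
$k = 108$ ($k = 9 \cdot 12 = 108$)
$L{\left(D \right)} = 10 - \frac{6}{D^{2}} + 2 D$ ($L{\left(D \right)} = \frac{\left(D + D\right) \left(5 + D\right)}{D} - \frac{6}{D^{2}} = \frac{2 D \left(5 + D\right)}{D} - \frac{6}{D^{2}} = \left(10 + 2 D\right) - \frac{6}{D^{2}} = 10 - \frac{6}{D^{2}} + 2 D$)
$L{\left(-16 \right)} k = \left(10 - \frac{6}{256} + 2 \left(-16\right)\right) 108 = \left(10 - \frac{3}{128} - 32\right) 108 = \left(- \frac{2819}{128}\right) 108 = - \frac{76113}{32}$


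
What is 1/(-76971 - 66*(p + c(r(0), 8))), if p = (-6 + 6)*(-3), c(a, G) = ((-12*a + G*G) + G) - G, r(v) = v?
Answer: -1/81195 ≈ -1.2316e-5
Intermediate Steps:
c(a, G) = G**2 - 12*a (c(a, G) = ((-12*a + G**2) + G) - G = ((G**2 - 12*a) + G) - G = (G + G**2 - 12*a) - G = G**2 - 12*a)
p = 0 (p = 0*(-3) = 0)
1/(-76971 - 66*(p + c(r(0), 8))) = 1/(-76971 - 66*(0 + (8**2 - 12*0))) = 1/(-76971 - 66*(0 + (64 + 0))) = 1/(-76971 - 66*(0 + 64)) = 1/(-76971 - 66*64) = 1/(-76971 - 4224) = 1/(-81195) = -1/81195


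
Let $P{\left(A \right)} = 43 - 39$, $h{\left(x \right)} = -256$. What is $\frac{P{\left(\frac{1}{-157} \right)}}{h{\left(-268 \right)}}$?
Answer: $- \frac{1}{64} \approx -0.015625$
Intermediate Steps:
$P{\left(A \right)} = 4$ ($P{\left(A \right)} = 43 - 39 = 4$)
$\frac{P{\left(\frac{1}{-157} \right)}}{h{\left(-268 \right)}} = \frac{4}{-256} = 4 \left(- \frac{1}{256}\right) = - \frac{1}{64}$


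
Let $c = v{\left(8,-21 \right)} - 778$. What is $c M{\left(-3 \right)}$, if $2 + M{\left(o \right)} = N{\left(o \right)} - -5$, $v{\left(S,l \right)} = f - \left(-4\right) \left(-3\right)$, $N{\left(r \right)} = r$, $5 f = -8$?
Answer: $0$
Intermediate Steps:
$f = - \frac{8}{5}$ ($f = \frac{1}{5} \left(-8\right) = - \frac{8}{5} \approx -1.6$)
$v{\left(S,l \right)} = - \frac{68}{5}$ ($v{\left(S,l \right)} = - \frac{8}{5} - \left(-4\right) \left(-3\right) = - \frac{8}{5} - 12 = - \frac{68}{5}$)
$c = - \frac{3958}{5}$ ($c = - \frac{68}{5} - 778 = - \frac{3958}{5} \approx -791.6$)
$M{\left(o \right)} = 3 + o$ ($M{\left(o \right)} = -2 + \left(o - -5\right) = -2 + \left(o + 5\right) = -2 + \left(5 + o\right) = 3 + o$)
$c M{\left(-3 \right)} = - \frac{3958 \left(3 - 3\right)}{5} = \left(- \frac{3958}{5}\right) 0 = 0$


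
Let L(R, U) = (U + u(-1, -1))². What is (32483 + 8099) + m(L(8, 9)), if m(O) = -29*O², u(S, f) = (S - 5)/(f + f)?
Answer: -560762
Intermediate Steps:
u(S, f) = (-5 + S)/(2*f) (u(S, f) = (-5 + S)/((2*f)) = (-5 + S)*(1/(2*f)) = (-5 + S)/(2*f))
L(R, U) = (3 + U)² (L(R, U) = (U + (½)*(-5 - 1)/(-1))² = (U + (½)*(-1)*(-6))² = (U + 3)² = (3 + U)²)
(32483 + 8099) + m(L(8, 9)) = (32483 + 8099) - 29*(3 + 9)⁴ = 40582 - 29*(12²)² = 40582 - 29*144² = 40582 - 29*20736 = 40582 - 601344 = -560762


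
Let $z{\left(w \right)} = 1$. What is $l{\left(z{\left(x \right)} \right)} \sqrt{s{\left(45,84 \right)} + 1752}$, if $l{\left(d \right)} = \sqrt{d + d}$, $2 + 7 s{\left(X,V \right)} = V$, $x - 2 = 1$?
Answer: $\frac{2 \sqrt{43211}}{7} \approx 59.392$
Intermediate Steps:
$x = 3$ ($x = 2 + 1 = 3$)
$s{\left(X,V \right)} = - \frac{2}{7} + \frac{V}{7}$
$l{\left(d \right)} = \sqrt{2} \sqrt{d}$ ($l{\left(d \right)} = \sqrt{2 d} = \sqrt{2} \sqrt{d}$)
$l{\left(z{\left(x \right)} \right)} \sqrt{s{\left(45,84 \right)} + 1752} = \sqrt{2} \sqrt{1} \sqrt{\left(- \frac{2}{7} + \frac{1}{7} \cdot 84\right) + 1752} = \sqrt{2} \cdot 1 \sqrt{\left(- \frac{2}{7} + 12\right) + 1752} = \sqrt{2} \sqrt{\frac{82}{7} + 1752} = \sqrt{2} \sqrt{\frac{12346}{7}} = \sqrt{2} \frac{\sqrt{86422}}{7} = \frac{2 \sqrt{43211}}{7}$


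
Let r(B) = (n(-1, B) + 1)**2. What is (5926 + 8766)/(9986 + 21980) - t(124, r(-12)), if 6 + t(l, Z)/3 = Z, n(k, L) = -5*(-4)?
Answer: -20850469/15983 ≈ -1304.5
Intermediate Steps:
n(k, L) = 20
r(B) = 441 (r(B) = (20 + 1)**2 = 21**2 = 441)
t(l, Z) = -18 + 3*Z
(5926 + 8766)/(9986 + 21980) - t(124, r(-12)) = (5926 + 8766)/(9986 + 21980) - (-18 + 3*441) = 14692/31966 - (-18 + 1323) = 14692*(1/31966) - 1*1305 = 7346/15983 - 1305 = -20850469/15983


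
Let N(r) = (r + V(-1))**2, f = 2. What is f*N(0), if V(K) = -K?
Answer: 2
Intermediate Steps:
N(r) = (1 + r)**2 (N(r) = (r - 1*(-1))**2 = (r + 1)**2 = (1 + r)**2)
f*N(0) = 2*(1 + 0)**2 = 2*1**2 = 2*1 = 2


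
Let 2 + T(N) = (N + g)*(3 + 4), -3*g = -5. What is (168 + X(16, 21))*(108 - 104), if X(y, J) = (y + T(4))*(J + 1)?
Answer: 16184/3 ≈ 5394.7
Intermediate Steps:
g = 5/3 (g = -⅓*(-5) = 5/3 ≈ 1.6667)
T(N) = 29/3 + 7*N (T(N) = -2 + (N + 5/3)*(3 + 4) = -2 + (5/3 + N)*7 = -2 + (35/3 + 7*N) = 29/3 + 7*N)
X(y, J) = (1 + J)*(113/3 + y) (X(y, J) = (y + (29/3 + 7*4))*(J + 1) = (y + (29/3 + 28))*(1 + J) = (y + 113/3)*(1 + J) = (113/3 + y)*(1 + J) = (1 + J)*(113/3 + y))
(168 + X(16, 21))*(108 - 104) = (168 + (113/3 + 16 + (113/3)*21 + 21*16))*(108 - 104) = (168 + (113/3 + 16 + 791 + 336))*4 = (168 + 3542/3)*4 = (4046/3)*4 = 16184/3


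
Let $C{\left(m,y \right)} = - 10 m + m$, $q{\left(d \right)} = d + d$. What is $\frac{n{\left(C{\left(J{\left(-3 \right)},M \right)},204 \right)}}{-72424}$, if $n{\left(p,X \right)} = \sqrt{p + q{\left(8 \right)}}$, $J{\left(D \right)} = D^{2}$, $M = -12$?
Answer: $- \frac{i \sqrt{65}}{72424} \approx - 0.00011132 i$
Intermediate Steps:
$q{\left(d \right)} = 2 d$
$C{\left(m,y \right)} = - 9 m$
$n{\left(p,X \right)} = \sqrt{16 + p}$ ($n{\left(p,X \right)} = \sqrt{p + 2 \cdot 8} = \sqrt{p + 16} = \sqrt{16 + p}$)
$\frac{n{\left(C{\left(J{\left(-3 \right)},M \right)},204 \right)}}{-72424} = \frac{\sqrt{16 - 9 \left(-3\right)^{2}}}{-72424} = \sqrt{16 - 81} \left(- \frac{1}{72424}\right) = \sqrt{-65} \left(- \frac{1}{72424}\right) = i \sqrt{65} \left(- \frac{1}{72424}\right) = - \frac{i \sqrt{65}}{72424}$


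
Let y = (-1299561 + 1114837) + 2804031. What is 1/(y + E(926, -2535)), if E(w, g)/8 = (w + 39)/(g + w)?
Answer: 1609/4214457243 ≈ 3.8178e-7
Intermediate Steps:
y = 2619307 (y = -184724 + 2804031 = 2619307)
E(w, g) = 8*(39 + w)/(g + w) (E(w, g) = 8*((w + 39)/(g + w)) = 8*((39 + w)/(g + w)) = 8*(39 + w)/(g + w))
1/(y + E(926, -2535)) = 1/(2619307 + 8*(39 + 926)/(-2535 + 926)) = 1/(2619307 + 8*965/(-1609)) = 1/(2619307 + 8*(-1/1609)*965) = 1/(2619307 - 7720/1609) = 1/(4214457243/1609) = 1609/4214457243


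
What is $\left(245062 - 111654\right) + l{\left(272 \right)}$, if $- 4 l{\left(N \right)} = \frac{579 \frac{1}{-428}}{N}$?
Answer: $\frac{62123303491}{465664} \approx 1.3341 \cdot 10^{5}$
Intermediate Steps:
$l{\left(N \right)} = \frac{579}{1712 N}$ ($l{\left(N \right)} = - \frac{\frac{579}{-428} \frac{1}{N}}{4} = - \frac{579 \left(- \frac{1}{428}\right) \frac{1}{N}}{4} = - \frac{\left(- \frac{579}{428}\right) \frac{1}{N}}{4} = \frac{579}{1712 N}$)
$\left(245062 - 111654\right) + l{\left(272 \right)} = \left(245062 - 111654\right) + \frac{579}{1712 \cdot 272} = 133408 + \frac{579}{1712} \cdot \frac{1}{272} = 133408 + \frac{579}{465664} = \frac{62123303491}{465664}$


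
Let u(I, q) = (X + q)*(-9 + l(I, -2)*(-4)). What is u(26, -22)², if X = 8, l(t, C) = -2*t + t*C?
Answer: 32467204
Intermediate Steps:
l(t, C) = -2*t + C*t
u(I, q) = (-9 + 16*I)*(8 + q) (u(I, q) = (8 + q)*(-9 + (I*(-2 - 2))*(-4)) = (8 + q)*(-9 + (I*(-4))*(-4)) = (8 + q)*(-9 - 4*I*(-4)) = (8 + q)*(-9 + 16*I) = (-9 + 16*I)*(8 + q))
u(26, -22)² = (-72 - 9*(-22) + 128*26 + 16*26*(-22))² = (-72 + 198 + 3328 - 9152)² = (-5698)² = 32467204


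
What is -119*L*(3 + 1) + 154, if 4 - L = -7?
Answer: -5082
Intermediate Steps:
L = 11 (L = 4 - 1*(-7) = 4 + 7 = 11)
-119*L*(3 + 1) + 154 = -1309*(3 + 1) + 154 = -1309*4 + 154 = -119*44 + 154 = -5236 + 154 = -5082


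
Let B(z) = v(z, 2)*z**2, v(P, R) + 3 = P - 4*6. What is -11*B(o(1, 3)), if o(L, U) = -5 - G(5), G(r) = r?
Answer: 40700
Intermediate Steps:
v(P, R) = -27 + P (v(P, R) = -3 + (P - 4*6) = -3 + (P - 24) = -3 + (-24 + P) = -27 + P)
o(L, U) = -10 (o(L, U) = -5 - 1*5 = -5 - 5 = -10)
B(z) = z**2*(-27 + z) (B(z) = (-27 + z)*z**2 = z**2*(-27 + z))
-11*B(o(1, 3)) = -11*(-10)**2*(-27 - 10) = -1100*(-37) = -11*(-3700) = 40700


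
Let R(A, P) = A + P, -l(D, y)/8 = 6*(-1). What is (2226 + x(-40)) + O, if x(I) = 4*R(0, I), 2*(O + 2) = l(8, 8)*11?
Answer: 2328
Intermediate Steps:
l(D, y) = 48 (l(D, y) = -48*(-1) = -8*(-6) = 48)
O = 262 (O = -2 + (48*11)/2 = -2 + (½)*528 = -2 + 264 = 262)
x(I) = 4*I (x(I) = 4*(0 + I) = 4*I)
(2226 + x(-40)) + O = (2226 + 4*(-40)) + 262 = (2226 - 160) + 262 = 2066 + 262 = 2328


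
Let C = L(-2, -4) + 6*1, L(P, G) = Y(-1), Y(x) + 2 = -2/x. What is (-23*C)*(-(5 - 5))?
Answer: 0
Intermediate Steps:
Y(x) = -2 - 2/x
L(P, G) = 0 (L(P, G) = -2 - 2/(-1) = -2 - 2*(-1) = -2 + 2 = 0)
C = 6 (C = 0 + 6*1 = 0 + 6 = 6)
(-23*C)*(-(5 - 5)) = (-23*6)*(-(5 - 5)) = -(-138)*0 = -138*0 = 0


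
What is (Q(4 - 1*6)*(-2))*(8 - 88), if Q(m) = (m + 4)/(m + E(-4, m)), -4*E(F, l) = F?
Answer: -320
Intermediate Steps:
E(F, l) = -F/4
Q(m) = (4 + m)/(1 + m) (Q(m) = (m + 4)/(m - 1/4*(-4)) = (4 + m)/(m + 1) = (4 + m)/(1 + m))
(Q(4 - 1*6)*(-2))*(8 - 88) = (((4 + (4 - 1*6))/(1 + (4 - 1*6)))*(-2))*(8 - 88) = (((4 + (4 - 6))/(1 + (4 - 6)))*(-2))*(-80) = (((4 - 2)/(1 - 2))*(-2))*(-80) = ((2/(-1))*(-2))*(-80) = (-1*2*(-2))*(-80) = -2*(-2)*(-80) = 4*(-80) = -320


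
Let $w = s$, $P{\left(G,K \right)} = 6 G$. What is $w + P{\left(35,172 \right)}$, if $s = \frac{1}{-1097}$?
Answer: $\frac{230369}{1097} \approx 210.0$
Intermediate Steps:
$s = - \frac{1}{1097} \approx -0.00091158$
$w = - \frac{1}{1097} \approx -0.00091158$
$w + P{\left(35,172 \right)} = - \frac{1}{1097} + 6 \cdot 35 = - \frac{1}{1097} + 210 = \frac{230369}{1097}$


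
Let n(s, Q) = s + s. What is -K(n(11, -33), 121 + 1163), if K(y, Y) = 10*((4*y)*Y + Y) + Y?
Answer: -1144044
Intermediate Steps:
n(s, Q) = 2*s
K(y, Y) = 11*Y + 40*Y*y (K(y, Y) = 10*(4*Y*y + Y) + Y = 10*(Y + 4*Y*y) + Y = (10*Y + 40*Y*y) + Y = 11*Y + 40*Y*y)
-K(n(11, -33), 121 + 1163) = -(121 + 1163)*(11 + 40*(2*11)) = -1284*(11 + 40*22) = -1284*(11 + 880) = -1284*891 = -1*1144044 = -1144044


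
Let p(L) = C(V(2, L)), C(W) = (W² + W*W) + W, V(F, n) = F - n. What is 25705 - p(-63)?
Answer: 17190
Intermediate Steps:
C(W) = W + 2*W² (C(W) = (W² + W²) + W = 2*W² + W = W + 2*W²)
p(L) = (2 - L)*(5 - 2*L) (p(L) = (2 - L)*(1 + 2*(2 - L)) = (2 - L)*(1 + (4 - 2*L)) = (2 - L)*(5 - 2*L))
25705 - p(-63) = 25705 - (-5 + 2*(-63))*(-2 - 63) = 25705 - (-5 - 126)*(-65) = 25705 - (-131)*(-65) = 25705 - 1*8515 = 25705 - 8515 = 17190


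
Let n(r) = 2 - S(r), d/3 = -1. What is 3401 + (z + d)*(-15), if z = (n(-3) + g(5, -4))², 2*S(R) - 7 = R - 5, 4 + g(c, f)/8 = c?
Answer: 7169/4 ≈ 1792.3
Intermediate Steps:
d = -3 (d = 3*(-1) = -3)
g(c, f) = -32 + 8*c
S(R) = 1 + R/2 (S(R) = 7/2 + (R - 5)/2 = 7/2 + (-5 + R)/2 = 7/2 + (-5/2 + R/2) = 1 + R/2)
n(r) = 1 - r/2 (n(r) = 2 - (1 + r/2) = 2 + (-1 - r/2) = 1 - r/2)
z = 441/4 (z = ((1 - ½*(-3)) + (-32 + 8*5))² = ((1 + 3/2) + (-32 + 40))² = (5/2 + 8)² = (21/2)² = 441/4 ≈ 110.25)
3401 + (z + d)*(-15) = 3401 + (441/4 - 3)*(-15) = 3401 + (429/4)*(-15) = 3401 - 6435/4 = 7169/4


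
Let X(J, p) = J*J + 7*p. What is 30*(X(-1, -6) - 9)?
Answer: -1500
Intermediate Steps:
X(J, p) = J² + 7*p
30*(X(-1, -6) - 9) = 30*(((-1)² + 7*(-6)) - 9) = 30*((1 - 42) - 9) = 30*(-41 - 9) = 30*(-50) = -1500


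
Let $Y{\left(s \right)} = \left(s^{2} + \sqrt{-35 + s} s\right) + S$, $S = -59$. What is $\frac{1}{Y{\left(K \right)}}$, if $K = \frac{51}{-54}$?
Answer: $- \frac{6099948}{357821623} + \frac{16524 i \sqrt{1294}}{357821623} \approx -0.017047 + 0.0016612 i$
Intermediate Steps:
$K = - \frac{17}{18}$ ($K = 51 \left(- \frac{1}{54}\right) = - \frac{17}{18} \approx -0.94444$)
$Y{\left(s \right)} = -59 + s^{2} + s \sqrt{-35 + s}$ ($Y{\left(s \right)} = \left(s^{2} + \sqrt{-35 + s} s\right) - 59 = \left(s^{2} + s \sqrt{-35 + s}\right) - 59 = -59 + s^{2} + s \sqrt{-35 + s}$)
$\frac{1}{Y{\left(K \right)}} = \frac{1}{-59 + \left(- \frac{17}{18}\right)^{2} - \frac{17 \sqrt{-35 - \frac{17}{18}}}{18}} = \frac{1}{-59 + \frac{289}{324} - \frac{17 \sqrt{- \frac{647}{18}}}{18}} = \frac{1}{-59 + \frac{289}{324} - \frac{17 \frac{i \sqrt{1294}}{6}}{18}} = \frac{1}{-59 + \frac{289}{324} - \frac{17 i \sqrt{1294}}{108}} = \frac{1}{- \frac{18827}{324} - \frac{17 i \sqrt{1294}}{108}}$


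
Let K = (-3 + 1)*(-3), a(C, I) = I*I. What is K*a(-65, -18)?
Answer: 1944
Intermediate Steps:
a(C, I) = I**2
K = 6 (K = -2*(-3) = 6)
K*a(-65, -18) = 6*(-18)**2 = 6*324 = 1944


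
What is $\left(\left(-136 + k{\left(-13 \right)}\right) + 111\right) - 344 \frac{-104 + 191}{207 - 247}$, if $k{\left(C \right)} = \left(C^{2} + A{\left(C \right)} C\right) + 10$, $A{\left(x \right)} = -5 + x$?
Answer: $\frac{5681}{5} \approx 1136.2$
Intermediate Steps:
$k{\left(C \right)} = 10 + C^{2} + C \left(-5 + C\right)$ ($k{\left(C \right)} = \left(C^{2} + \left(-5 + C\right) C\right) + 10 = \left(C^{2} + C \left(-5 + C\right)\right) + 10 = 10 + C^{2} + C \left(-5 + C\right)$)
$\left(\left(-136 + k{\left(-13 \right)}\right) + 111\right) - 344 \frac{-104 + 191}{207 - 247} = \left(\left(-136 + \left(10 + \left(-13\right)^{2} - 13 \left(-5 - 13\right)\right)\right) + 111\right) - 344 \frac{-104 + 191}{207 - 247} = \left(\left(-136 + \left(10 + 169 - -234\right)\right) + 111\right) - 344 \frac{87}{-40} = \left(\left(-136 + \left(10 + 169 + 234\right)\right) + 111\right) - 344 \cdot 87 \left(- \frac{1}{40}\right) = \left(\left(-136 + 413\right) + 111\right) - - \frac{3741}{5} = \left(277 + 111\right) + \frac{3741}{5} = 388 + \frac{3741}{5} = \frac{5681}{5}$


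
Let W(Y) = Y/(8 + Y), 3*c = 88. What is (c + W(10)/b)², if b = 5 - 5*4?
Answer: 625681/729 ≈ 858.27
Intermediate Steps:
c = 88/3 (c = (⅓)*88 = 88/3 ≈ 29.333)
W(Y) = Y/(8 + Y)
b = -15 (b = 5 - 20 = -15)
(c + W(10)/b)² = (88/3 + (10/(8 + 10))/(-15))² = (88/3 + (10/18)*(-1/15))² = (88/3 + (10*(1/18))*(-1/15))² = (88/3 + (5/9)*(-1/15))² = (88/3 - 1/27)² = (791/27)² = 625681/729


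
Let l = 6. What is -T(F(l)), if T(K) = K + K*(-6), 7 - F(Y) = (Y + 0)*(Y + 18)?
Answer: -685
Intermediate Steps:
F(Y) = 7 - Y*(18 + Y) (F(Y) = 7 - (Y + 0)*(Y + 18) = 7 - Y*(18 + Y))
T(K) = -5*K (T(K) = K - 6*K = -5*K)
-T(F(l)) = -(-5)*(7 - 1*6² - 18*6) = -(-5)*(7 - 1*36 - 108) = -(-5)*(7 - 36 - 108) = -(-5)*(-137) = -1*685 = -685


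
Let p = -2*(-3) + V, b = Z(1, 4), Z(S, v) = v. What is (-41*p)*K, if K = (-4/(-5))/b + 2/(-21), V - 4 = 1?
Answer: -4961/105 ≈ -47.248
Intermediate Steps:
b = 4
V = 5 (V = 4 + 1 = 5)
p = 11 (p = -2*(-3) + 5 = 6 + 5 = 11)
K = 11/105 (K = -4/(-5)/4 + 2/(-21) = -4*(-⅕)*(¼) + 2*(-1/21) = (⅘)*(¼) - 2/21 = ⅕ - 2/21 = 11/105 ≈ 0.10476)
(-41*p)*K = -41*11*(11/105) = -451*11/105 = -4961/105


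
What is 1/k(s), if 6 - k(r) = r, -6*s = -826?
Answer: -3/395 ≈ -0.0075949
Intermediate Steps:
s = 413/3 (s = -1/6*(-826) = 413/3 ≈ 137.67)
k(r) = 6 - r
1/k(s) = 1/(6 - 1*413/3) = 1/(6 - 413/3) = 1/(-395/3) = -3/395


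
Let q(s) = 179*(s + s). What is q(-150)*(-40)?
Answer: 2148000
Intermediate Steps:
q(s) = 358*s (q(s) = 179*(2*s) = 358*s)
q(-150)*(-40) = (358*(-150))*(-40) = -53700*(-40) = 2148000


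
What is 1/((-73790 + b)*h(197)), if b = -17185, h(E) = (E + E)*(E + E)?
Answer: -1/14122595100 ≈ -7.0808e-11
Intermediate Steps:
h(E) = 4*E² (h(E) = (2*E)*(2*E) = 4*E²)
1/((-73790 + b)*h(197)) = 1/((-73790 - 17185)*((4*197²))) = 1/((-90975)*((4*38809))) = -1/90975/155236 = -1/90975*1/155236 = -1/14122595100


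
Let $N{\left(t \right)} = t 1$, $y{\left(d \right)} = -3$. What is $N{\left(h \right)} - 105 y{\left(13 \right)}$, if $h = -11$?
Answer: $304$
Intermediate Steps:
$N{\left(t \right)} = t$
$N{\left(h \right)} - 105 y{\left(13 \right)} = -11 - -315 = -11 + 315 = 304$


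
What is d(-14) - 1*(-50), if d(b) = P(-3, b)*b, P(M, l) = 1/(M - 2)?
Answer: 264/5 ≈ 52.800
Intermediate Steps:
P(M, l) = 1/(-2 + M)
d(b) = -b/5 (d(b) = b/(-2 - 3) = b/(-5) = -b/5)
d(-14) - 1*(-50) = -⅕*(-14) - 1*(-50) = 14/5 + 50 = 264/5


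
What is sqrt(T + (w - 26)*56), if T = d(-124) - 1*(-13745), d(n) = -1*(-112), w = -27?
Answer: sqrt(10889) ≈ 104.35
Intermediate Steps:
d(n) = 112
T = 13857 (T = 112 - 1*(-13745) = 112 + 13745 = 13857)
sqrt(T + (w - 26)*56) = sqrt(13857 + (-27 - 26)*56) = sqrt(13857 - 53*56) = sqrt(13857 - 2968) = sqrt(10889)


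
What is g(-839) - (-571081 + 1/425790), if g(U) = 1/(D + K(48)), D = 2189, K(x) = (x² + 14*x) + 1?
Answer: 34893543096749/61100865 ≈ 5.7108e+5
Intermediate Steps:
K(x) = 1 + x² + 14*x
g(U) = 1/5166 (g(U) = 1/(2189 + (1 + 48² + 14*48)) = 1/(2189 + (1 + 2304 + 672)) = 1/(2189 + 2977) = 1/5166)
g(-839) - (-571081 + 1/425790) = 1/5166 - (-571081 + 1/425790) = 1/5166 - 1*(-243160578989/425790) = 1/5166 + 243160578989/425790 = 34893543096749/61100865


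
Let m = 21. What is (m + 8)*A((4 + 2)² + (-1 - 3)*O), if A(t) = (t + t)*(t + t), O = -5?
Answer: 363776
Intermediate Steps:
A(t) = 4*t² (A(t) = (2*t)*(2*t) = 4*t²)
(m + 8)*A((4 + 2)² + (-1 - 3)*O) = (21 + 8)*(4*((4 + 2)² + (-1 - 3)*(-5))²) = 29*(4*(6² - 4*(-5))²) = 29*(4*(36 + 20)²) = 29*(4*56²) = 29*(4*3136) = 29*12544 = 363776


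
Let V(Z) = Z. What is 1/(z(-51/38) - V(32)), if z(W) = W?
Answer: -38/1267 ≈ -0.029992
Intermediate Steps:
1/(z(-51/38) - V(32)) = 1/(-51/38 - 1*32) = 1/(-51*1/38 - 32) = 1/(-51/38 - 32) = 1/(-1267/38) = -38/1267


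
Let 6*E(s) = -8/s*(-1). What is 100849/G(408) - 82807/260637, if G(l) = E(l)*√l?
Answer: -82807/260637 + 302547*√102/2 ≈ 1.5278e+6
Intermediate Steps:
E(s) = 4/(3*s) (E(s) = (-8/s*(-1))/6 = (8/s)/6 = 4/(3*s))
G(l) = 4/(3*√l) (G(l) = (4/(3*l))*√l = 4/(3*√l))
100849/G(408) - 82807/260637 = 100849/((4/(3*√408))) - 82807/260637 = 100849/((4*(√102/204)/3)) - 82807*1/260637 = 100849/((√102/153)) - 82807/260637 = 100849*(3*√102/2) - 82807/260637 = 302547*√102/2 - 82807/260637 = -82807/260637 + 302547*√102/2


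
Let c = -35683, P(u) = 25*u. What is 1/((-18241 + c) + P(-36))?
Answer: -1/54824 ≈ -1.8240e-5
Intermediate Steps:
1/((-18241 + c) + P(-36)) = 1/((-18241 - 35683) + 25*(-36)) = 1/(-53924 - 900) = 1/(-54824) = -1/54824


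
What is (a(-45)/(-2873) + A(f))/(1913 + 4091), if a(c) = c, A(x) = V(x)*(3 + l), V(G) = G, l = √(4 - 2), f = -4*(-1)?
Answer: 34521/17249492 + √2/1501 ≈ 0.0029435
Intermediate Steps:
f = 4
l = √2 ≈ 1.4142
A(x) = x*(3 + √2)
(a(-45)/(-2873) + A(f))/(1913 + 4091) = (-45/(-2873) + 4*(3 + √2))/(1913 + 4091) = (-45*(-1/2873) + (12 + 4*√2))/6004 = (45/2873 + (12 + 4*√2))*(1/6004) = (34521/2873 + 4*√2)*(1/6004) = 34521/17249492 + √2/1501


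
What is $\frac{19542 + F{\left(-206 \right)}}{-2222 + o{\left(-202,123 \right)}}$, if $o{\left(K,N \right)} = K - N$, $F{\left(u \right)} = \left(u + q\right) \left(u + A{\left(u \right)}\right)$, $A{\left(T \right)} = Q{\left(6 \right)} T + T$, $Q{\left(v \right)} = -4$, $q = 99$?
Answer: $\frac{24542}{2547} \approx 9.6357$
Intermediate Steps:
$A{\left(T \right)} = - 3 T$ ($A{\left(T \right)} = - 4 T + T = - 3 T$)
$F{\left(u \right)} = - 2 u \left(99 + u\right)$ ($F{\left(u \right)} = \left(u + 99\right) \left(u - 3 u\right) = \left(99 + u\right) \left(- 2 u\right) = - 2 u \left(99 + u\right)$)
$\frac{19542 + F{\left(-206 \right)}}{-2222 + o{\left(-202,123 \right)}} = \frac{19542 + 2 \left(-206\right) \left(-99 - -206\right)}{-2222 - 325} = \frac{19542 + 2 \left(-206\right) \left(-99 + 206\right)}{-2222 - 325} = \frac{19542 + 2 \left(-206\right) 107}{-2222 - 325} = \frac{19542 - 44084}{-2547} = \left(-24542\right) \left(- \frac{1}{2547}\right) = \frac{24542}{2547}$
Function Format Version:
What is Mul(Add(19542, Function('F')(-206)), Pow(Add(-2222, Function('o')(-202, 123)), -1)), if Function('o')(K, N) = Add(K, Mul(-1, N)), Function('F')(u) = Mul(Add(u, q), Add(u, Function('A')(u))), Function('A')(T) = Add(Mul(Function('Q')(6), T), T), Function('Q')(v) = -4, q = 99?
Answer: Rational(24542, 2547) ≈ 9.6357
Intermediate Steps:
Function('A')(T) = Mul(-3, T) (Function('A')(T) = Add(Mul(-4, T), T) = Mul(-3, T))
Function('F')(u) = Mul(-2, u, Add(99, u)) (Function('F')(u) = Mul(Add(u, 99), Add(u, Mul(-3, u))) = Mul(Add(99, u), Mul(-2, u)) = Mul(-2, u, Add(99, u)))
Mul(Add(19542, Function('F')(-206)), Pow(Add(-2222, Function('o')(-202, 123)), -1)) = Mul(Add(19542, Mul(2, -206, Add(-99, Mul(-1, -206)))), Pow(Add(-2222, Add(-202, Mul(-1, 123))), -1)) = Mul(Add(19542, Mul(2, -206, Add(-99, 206))), Pow(Add(-2222, Add(-202, -123)), -1)) = Mul(Add(19542, Mul(2, -206, 107)), Pow(Add(-2222, -325), -1)) = Mul(Add(19542, -44084), Pow(-2547, -1)) = Mul(-24542, Rational(-1, 2547)) = Rational(24542, 2547)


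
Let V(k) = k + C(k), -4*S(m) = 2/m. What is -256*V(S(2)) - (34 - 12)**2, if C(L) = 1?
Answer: -676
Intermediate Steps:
S(m) = -1/(2*m)
V(k) = 1 + k (V(k) = k + 1 = 1 + k)
-256*V(S(2)) - (34 - 12)**2 = -256*(1 - 1/2/2) - (34 - 12)**2 = -256*(1 - 1/2*1/2) - 1*22**2 = -256*(1 - 1/4) - 1*484 = -256*3/4 - 484 = -192 - 484 = -676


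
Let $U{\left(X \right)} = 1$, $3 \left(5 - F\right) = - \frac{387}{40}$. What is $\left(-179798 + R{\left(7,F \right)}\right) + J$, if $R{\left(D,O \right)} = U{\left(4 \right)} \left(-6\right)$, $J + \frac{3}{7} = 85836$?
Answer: $- \frac{657779}{7} \approx -93968.0$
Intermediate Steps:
$J = \frac{600849}{7}$ ($J = - \frac{3}{7} + 85836 = \frac{600849}{7} \approx 85836.0$)
$F = \frac{329}{40}$ ($F = 5 - \frac{\left(-387\right) \frac{1}{40}}{3} = 5 - - \frac{129}{40} = 5 + \frac{129}{40} = \frac{329}{40} \approx 8.225$)
$R{\left(D,O \right)} = -6$ ($R{\left(D,O \right)} = 1 \left(-6\right) = -6$)
$\left(-179798 + R{\left(7,F \right)}\right) + J = \left(-179798 - 6\right) + \frac{600849}{7} = -179804 + \frac{600849}{7} = - \frac{657779}{7}$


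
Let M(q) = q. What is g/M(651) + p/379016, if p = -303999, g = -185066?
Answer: -10048696915/35248488 ≈ -285.08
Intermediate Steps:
g/M(651) + p/379016 = -185066/651 - 303999/379016 = -185066*1/651 - 303999*1/379016 = -26438/93 - 303999/379016 = -10048696915/35248488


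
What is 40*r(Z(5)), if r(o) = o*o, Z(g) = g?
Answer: 1000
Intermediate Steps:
r(o) = o²
40*r(Z(5)) = 40*5² = 40*25 = 1000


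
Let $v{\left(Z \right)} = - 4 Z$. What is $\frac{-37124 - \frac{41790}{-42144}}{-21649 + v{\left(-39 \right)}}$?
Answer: $\frac{260752011}{150966832} \approx 1.7272$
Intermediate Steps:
$\frac{-37124 - \frac{41790}{-42144}}{-21649 + v{\left(-39 \right)}} = \frac{-37124 - \frac{41790}{-42144}}{-21649 - -156} = \frac{-37124 - - \frac{6965}{7024}}{-21649 + 156} = \frac{-37124 + \frac{6965}{7024}}{-21493} = \left(- \frac{260752011}{7024}\right) \left(- \frac{1}{21493}\right) = \frac{260752011}{150966832}$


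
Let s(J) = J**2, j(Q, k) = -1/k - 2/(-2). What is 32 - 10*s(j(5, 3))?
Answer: 248/9 ≈ 27.556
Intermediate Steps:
j(Q, k) = 1 - 1/k (j(Q, k) = -1/k - 2*(-1/2) = -1/k + 1 = 1 - 1/k)
32 - 10*s(j(5, 3)) = 32 - 10*(-1 + 3)**2/9 = 32 - 10*((1/3)*2)**2 = 32 - 10*(2/3)**2 = 32 - 10*4/9 = 32 - 40/9 = 248/9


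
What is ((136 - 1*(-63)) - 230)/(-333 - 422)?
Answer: 31/755 ≈ 0.041060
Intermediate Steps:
((136 - 1*(-63)) - 230)/(-333 - 422) = ((136 + 63) - 230)/(-755) = (199 - 230)*(-1/755) = -31*(-1/755) = 31/755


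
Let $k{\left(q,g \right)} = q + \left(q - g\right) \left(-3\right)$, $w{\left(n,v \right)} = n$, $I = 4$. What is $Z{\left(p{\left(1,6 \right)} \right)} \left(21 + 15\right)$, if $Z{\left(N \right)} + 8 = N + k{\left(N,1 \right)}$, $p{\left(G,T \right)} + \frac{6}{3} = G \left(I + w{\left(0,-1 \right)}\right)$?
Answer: $-252$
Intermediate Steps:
$k{\left(q,g \right)} = - 2 q + 3 g$ ($k{\left(q,g \right)} = q + \left(- 3 q + 3 g\right) = - 2 q + 3 g$)
$p{\left(G,T \right)} = -2 + 4 G$ ($p{\left(G,T \right)} = -2 + G \left(4 + 0\right) = -2 + G 4 = -2 + 4 G$)
$Z{\left(N \right)} = -5 - N$ ($Z{\left(N \right)} = -8 + \left(N - \left(-3 + 2 N\right)\right) = -8 - \left(-3 + N\right) = -5 - N$)
$Z{\left(p{\left(1,6 \right)} \right)} \left(21 + 15\right) = \left(-5 - \left(-2 + 4 \cdot 1\right)\right) \left(21 + 15\right) = \left(-5 - \left(-2 + 4\right)\right) 36 = \left(-5 - 2\right) 36 = \left(-7\right) 36 = -252$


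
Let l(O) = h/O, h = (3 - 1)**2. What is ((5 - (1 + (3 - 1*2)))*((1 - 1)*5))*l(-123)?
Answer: 0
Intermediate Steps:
h = 4 (h = 2**2 = 4)
l(O) = 4/O
((5 - (1 + (3 - 1*2)))*((1 - 1)*5))*l(-123) = ((5 - (1 + (3 - 1*2)))*((1 - 1)*5))*(4/(-123)) = ((5 - (1 + (3 - 2)))*(0*5))*(4*(-1/123)) = ((5 - (1 + 1))*0)*(-4/123) = ((5 - 1*2)*0)*(-4/123) = ((5 - 2)*0)*(-4/123) = (3*0)*(-4/123) = 0*(-4/123) = 0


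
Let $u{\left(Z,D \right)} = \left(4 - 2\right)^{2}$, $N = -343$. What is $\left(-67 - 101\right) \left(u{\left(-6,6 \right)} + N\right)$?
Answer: $56952$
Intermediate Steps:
$u{\left(Z,D \right)} = 4$ ($u{\left(Z,D \right)} = 2^{2} = 4$)
$\left(-67 - 101\right) \left(u{\left(-6,6 \right)} + N\right) = \left(-67 - 101\right) \left(4 - 343\right) = \left(-168\right) \left(-339\right) = 56952$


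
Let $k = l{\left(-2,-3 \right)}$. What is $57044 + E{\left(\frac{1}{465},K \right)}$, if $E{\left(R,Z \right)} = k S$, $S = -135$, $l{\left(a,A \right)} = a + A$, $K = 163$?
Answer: $57719$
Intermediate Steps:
$l{\left(a,A \right)} = A + a$
$k = -5$ ($k = -3 - 2 = -5$)
$E{\left(R,Z \right)} = 675$ ($E{\left(R,Z \right)} = \left(-5\right) \left(-135\right) = 675$)
$57044 + E{\left(\frac{1}{465},K \right)} = 57044 + 675 = 57719$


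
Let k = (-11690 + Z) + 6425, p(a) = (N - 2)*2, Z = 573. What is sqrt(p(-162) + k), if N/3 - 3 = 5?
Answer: 2*I*sqrt(1162) ≈ 68.176*I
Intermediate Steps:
N = 24 (N = 9 + 3*5 = 9 + 15 = 24)
p(a) = 44 (p(a) = (24 - 2)*2 = 22*2 = 44)
k = -4692 (k = (-11690 + 573) + 6425 = -11117 + 6425 = -4692)
sqrt(p(-162) + k) = sqrt(44 - 4692) = sqrt(-4648) = 2*I*sqrt(1162)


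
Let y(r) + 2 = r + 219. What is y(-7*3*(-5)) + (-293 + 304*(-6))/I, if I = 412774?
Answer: 132911111/412774 ≈ 321.99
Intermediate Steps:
y(r) = 217 + r (y(r) = -2 + (r + 219) = -2 + (219 + r) = 217 + r)
y(-7*3*(-5)) + (-293 + 304*(-6))/I = (217 - 7*3*(-5)) + (-293 + 304*(-6))/412774 = (217 - 21*(-5)) + (-293 - 1824)*(1/412774) = (217 + 105) - 2117*1/412774 = 322 - 2117/412774 = 132911111/412774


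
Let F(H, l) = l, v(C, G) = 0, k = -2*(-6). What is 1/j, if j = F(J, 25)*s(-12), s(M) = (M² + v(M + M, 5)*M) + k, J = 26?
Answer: 1/3900 ≈ 0.00025641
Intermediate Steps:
k = 12
s(M) = 12 + M² (s(M) = (M² + 0*M) + 12 = (M² + 0) + 12 = M² + 12 = 12 + M²)
j = 3900 (j = 25*(12 + (-12)²) = 25*(12 + 144) = 25*156 = 3900)
1/j = 1/3900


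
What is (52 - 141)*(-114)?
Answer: 10146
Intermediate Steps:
(52 - 141)*(-114) = -89*(-114) = 10146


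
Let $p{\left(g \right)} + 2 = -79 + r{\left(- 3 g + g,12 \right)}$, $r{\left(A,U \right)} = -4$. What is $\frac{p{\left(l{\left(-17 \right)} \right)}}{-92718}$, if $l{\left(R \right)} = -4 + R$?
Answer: $\frac{5}{5454} \approx 0.00091676$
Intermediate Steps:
$p{\left(g \right)} = -85$ ($p{\left(g \right)} = -2 - 83 = -85$)
$\frac{p{\left(l{\left(-17 \right)} \right)}}{-92718} = - \frac{85}{-92718} = \left(-85\right) \left(- \frac{1}{92718}\right) = \frac{5}{5454}$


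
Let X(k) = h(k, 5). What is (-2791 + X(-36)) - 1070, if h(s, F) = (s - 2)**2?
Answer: -2417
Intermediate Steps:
h(s, F) = (-2 + s)**2
X(k) = (-2 + k)**2
(-2791 + X(-36)) - 1070 = (-2791 + (-2 - 36)**2) - 1070 = (-2791 + (-38)**2) - 1070 = (-2791 + 1444) - 1070 = -1347 - 1070 = -2417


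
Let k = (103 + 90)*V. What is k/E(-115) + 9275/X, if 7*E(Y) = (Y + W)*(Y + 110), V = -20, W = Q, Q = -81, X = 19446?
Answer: -526879/19446 ≈ -27.094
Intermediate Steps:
W = -81
E(Y) = (-81 + Y)*(110 + Y)/7 (E(Y) = ((Y - 81)*(Y + 110))/7 = ((-81 + Y)*(110 + Y))/7 = (-81 + Y)*(110 + Y)/7)
k = -3860 (k = (103 + 90)*(-20) = 193*(-20) = -3860)
k/E(-115) + 9275/X = -3860/(-8910/7 + (⅐)*(-115)² + (29/7)*(-115)) + 9275/19446 = -3860/(-8910/7 + (⅐)*13225 - 3335/7) + 9275*(1/19446) = -3860/(-8910/7 + 13225/7 - 3335/7) + 1325/2778 = -3860/140 + 1325/2778 = -3860*1/140 + 1325/2778 = -193/7 + 1325/2778 = -526879/19446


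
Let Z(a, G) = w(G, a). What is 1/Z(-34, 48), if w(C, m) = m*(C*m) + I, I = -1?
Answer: 1/55487 ≈ 1.8022e-5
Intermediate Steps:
w(C, m) = -1 + C*m² (w(C, m) = m*(C*m) - 1 = C*m² - 1 = -1 + C*m²)
Z(a, G) = -1 + G*a²
1/Z(-34, 48) = 1/(-1 + 48*(-34)²) = 1/(-1 + 48*1156) = 1/(-1 + 55488) = 1/55487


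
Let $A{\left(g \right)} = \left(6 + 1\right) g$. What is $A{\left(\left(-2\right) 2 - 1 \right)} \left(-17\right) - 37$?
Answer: $558$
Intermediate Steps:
$A{\left(g \right)} = 7 g$
$A{\left(\left(-2\right) 2 - 1 \right)} \left(-17\right) - 37 = 7 \left(\left(-2\right) 2 - 1\right) \left(-17\right) - 37 = 7 \left(-4 - 1\right) \left(-17\right) - 37 = 7 \left(-5\right) \left(-17\right) - 37 = \left(-35\right) \left(-17\right) - 37 = 595 - 37 = 558$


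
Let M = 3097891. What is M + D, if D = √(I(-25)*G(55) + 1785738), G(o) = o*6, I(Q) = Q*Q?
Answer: 3097891 + 6*√55333 ≈ 3.0993e+6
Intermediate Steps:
I(Q) = Q²
G(o) = 6*o
D = 6*√55333 (D = √((-25)²*(6*55) + 1785738) = √(625*330 + 1785738) = √(206250 + 1785738) = √1991988 = 6*√55333 ≈ 1411.4)
M + D = 3097891 + 6*√55333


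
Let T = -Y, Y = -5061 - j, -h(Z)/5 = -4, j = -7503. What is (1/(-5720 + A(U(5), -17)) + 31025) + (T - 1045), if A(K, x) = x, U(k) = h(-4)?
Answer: 157985505/5737 ≈ 27538.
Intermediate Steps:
h(Z) = 20 (h(Z) = -5*(-4) = 20)
U(k) = 20
Y = 2442 (Y = -5061 - 1*(-7503) = -5061 + 7503 = 2442)
T = -2442 (T = -1*2442 = -2442)
(1/(-5720 + A(U(5), -17)) + 31025) + (T - 1045) = (1/(-5720 - 17) + 31025) + (-2442 - 1045) = (1/(-5737) + 31025) - 3487 = (-1/5737 + 31025) - 3487 = 177990424/5737 - 3487 = 157985505/5737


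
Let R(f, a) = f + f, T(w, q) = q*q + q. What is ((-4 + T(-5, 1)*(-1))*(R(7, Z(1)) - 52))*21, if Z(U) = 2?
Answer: 4788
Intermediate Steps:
T(w, q) = q + q² (T(w, q) = q² + q = q + q²)
R(f, a) = 2*f
((-4 + T(-5, 1)*(-1))*(R(7, Z(1)) - 52))*21 = ((-4 + (1*(1 + 1))*(-1))*(2*7 - 52))*21 = ((-4 + (1*2)*(-1))*(14 - 52))*21 = ((-4 + 2*(-1))*(-38))*21 = ((-4 - 2)*(-38))*21 = -6*(-38)*21 = 228*21 = 4788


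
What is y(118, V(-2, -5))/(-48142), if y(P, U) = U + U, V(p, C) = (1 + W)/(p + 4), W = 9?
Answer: -5/24071 ≈ -0.00020772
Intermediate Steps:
V(p, C) = 10/(4 + p) (V(p, C) = (1 + 9)/(p + 4) = 10/(4 + p))
y(P, U) = 2*U
y(118, V(-2, -5))/(-48142) = (2*(10/(4 - 2)))/(-48142) = (2*(10/2))*(-1/48142) = (2*(10*(1/2)))*(-1/48142) = (2*5)*(-1/48142) = 10*(-1/48142) = -5/24071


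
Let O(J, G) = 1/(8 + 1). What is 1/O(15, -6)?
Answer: 9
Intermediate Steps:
O(J, G) = ⅑ (O(J, G) = 1/9 = ⅑)
1/O(15, -6) = 1/(⅑) = 9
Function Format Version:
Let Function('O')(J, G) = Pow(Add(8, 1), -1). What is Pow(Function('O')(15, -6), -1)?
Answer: 9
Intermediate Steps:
Function('O')(J, G) = Rational(1, 9) (Function('O')(J, G) = Pow(9, -1) = Rational(1, 9))
Pow(Function('O')(15, -6), -1) = Pow(Rational(1, 9), -1) = 9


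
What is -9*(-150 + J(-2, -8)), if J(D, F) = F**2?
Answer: 774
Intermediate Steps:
-9*(-150 + J(-2, -8)) = -9*(-150 + (-8)**2) = -9*(-150 + 64) = -9*(-86) = 774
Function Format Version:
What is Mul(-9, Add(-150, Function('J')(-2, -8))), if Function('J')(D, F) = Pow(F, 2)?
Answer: 774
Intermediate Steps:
Mul(-9, Add(-150, Function('J')(-2, -8))) = Mul(-9, Add(-150, Pow(-8, 2))) = Mul(-9, Add(-150, 64)) = Mul(-9, -86) = 774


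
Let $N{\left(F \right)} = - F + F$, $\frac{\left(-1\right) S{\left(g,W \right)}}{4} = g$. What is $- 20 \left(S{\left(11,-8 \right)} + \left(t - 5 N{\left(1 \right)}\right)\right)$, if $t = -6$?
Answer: $1000$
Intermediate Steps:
$S{\left(g,W \right)} = - 4 g$
$N{\left(F \right)} = 0$
$- 20 \left(S{\left(11,-8 \right)} + \left(t - 5 N{\left(1 \right)}\right)\right) = - 20 \left(\left(-4\right) 11 - 6\right) = - 20 \left(-44 + \left(-6 + 0\right)\right) = - 20 \left(-44 - 6\right) = \left(-20\right) \left(-50\right) = 1000$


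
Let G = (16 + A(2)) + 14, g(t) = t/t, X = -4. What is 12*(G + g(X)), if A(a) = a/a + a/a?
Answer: 396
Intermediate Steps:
A(a) = 2 (A(a) = 1 + 1 = 2)
g(t) = 1
G = 32 (G = (16 + 2) + 14 = 18 + 14 = 32)
12*(G + g(X)) = 12*(32 + 1) = 12*33 = 396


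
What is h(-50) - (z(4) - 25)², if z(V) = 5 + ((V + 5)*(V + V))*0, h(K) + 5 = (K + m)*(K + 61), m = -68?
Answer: -1703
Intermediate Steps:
h(K) = -5 + (-68 + K)*(61 + K) (h(K) = -5 + (K - 68)*(K + 61) = -5 + (-68 + K)*(61 + K))
z(V) = 5 (z(V) = 5 + ((5 + V)*(2*V))*0 = 5 + (2*V*(5 + V))*0 = 5 + 0 = 5)
h(-50) - (z(4) - 25)² = (-4153 + (-50)² - 7*(-50)) - (5 - 25)² = (-4153 + 2500 + 350) - 1*(-20)² = -1303 - 1*400 = -1303 - 400 = -1703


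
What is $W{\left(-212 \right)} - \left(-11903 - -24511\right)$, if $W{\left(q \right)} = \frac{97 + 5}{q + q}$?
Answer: $- \frac{2672947}{212} \approx -12608.0$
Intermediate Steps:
$W{\left(q \right)} = \frac{51}{q}$ ($W{\left(q \right)} = \frac{102}{2 q} = 102 \frac{1}{2 q} = \frac{51}{q}$)
$W{\left(-212 \right)} - \left(-11903 - -24511\right) = \frac{51}{-212} - \left(-11903 - -24511\right) = 51 \left(- \frac{1}{212}\right) - \left(-11903 + 24511\right) = - \frac{51}{212} - 12608 = - \frac{2672947}{212}$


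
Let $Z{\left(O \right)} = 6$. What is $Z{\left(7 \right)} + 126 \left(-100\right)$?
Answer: $-12594$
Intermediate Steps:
$Z{\left(7 \right)} + 126 \left(-100\right) = 6 + 126 \left(-100\right) = 6 - 12600 = -12594$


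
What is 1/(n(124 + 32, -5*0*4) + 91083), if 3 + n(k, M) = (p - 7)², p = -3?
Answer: 1/91180 ≈ 1.0967e-5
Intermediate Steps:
n(k, M) = 97 (n(k, M) = -3 + (-3 - 7)² = -3 + (-10)² = -3 + 100 = 97)
1/(n(124 + 32, -5*0*4) + 91083) = 1/(97 + 91083) = 1/91180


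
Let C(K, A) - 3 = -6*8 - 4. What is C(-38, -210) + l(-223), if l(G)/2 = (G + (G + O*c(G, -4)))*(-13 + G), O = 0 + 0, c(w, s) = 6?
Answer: 210463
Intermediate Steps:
O = 0
l(G) = 4*G*(-13 + G) (l(G) = 2*((G + (G + 0*6))*(-13 + G)) = 2*((G + (G + 0))*(-13 + G)) = 2*((G + G)*(-13 + G)) = 2*((2*G)*(-13 + G)) = 2*(2*G*(-13 + G)) = 4*G*(-13 + G))
C(K, A) = -49 (C(K, A) = 3 + (-6*8 - 4) = 3 + (-48 - 4) = 3 - 52 = -49)
C(-38, -210) + l(-223) = -49 + 4*(-223)*(-13 - 223) = -49 + 4*(-223)*(-236) = -49 + 210512 = 210463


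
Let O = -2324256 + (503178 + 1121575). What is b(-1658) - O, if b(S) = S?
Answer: 697845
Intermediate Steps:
O = -699503 (O = -2324256 + 1624753 = -699503)
b(-1658) - O = -1658 - 1*(-699503) = -1658 + 699503 = 697845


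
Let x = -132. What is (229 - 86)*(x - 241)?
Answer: -53339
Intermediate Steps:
(229 - 86)*(x - 241) = (229 - 86)*(-132 - 241) = 143*(-373) = -53339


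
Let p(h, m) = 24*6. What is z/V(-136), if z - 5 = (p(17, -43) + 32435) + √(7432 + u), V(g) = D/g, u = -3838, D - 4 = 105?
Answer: -4431424/109 - 136*√3594/109 ≈ -40730.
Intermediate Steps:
D = 109 (D = 4 + 105 = 109)
p(h, m) = 144
V(g) = 109/g
z = 32584 + √3594 (z = 5 + ((144 + 32435) + √(7432 - 3838)) = 5 + (32579 + √3594) = 32584 + √3594 ≈ 32644.)
z/V(-136) = (32584 + √3594)/((109/(-136))) = (32584 + √3594)/((109*(-1/136))) = (32584 + √3594)/(-109/136) = (32584 + √3594)*(-136/109) = -4431424/109 - 136*√3594/109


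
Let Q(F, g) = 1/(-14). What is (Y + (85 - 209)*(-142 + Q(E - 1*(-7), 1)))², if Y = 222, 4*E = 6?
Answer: 15593016384/49 ≈ 3.1822e+8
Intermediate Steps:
E = 3/2 (E = (¼)*6 = 3/2 ≈ 1.5000)
Q(F, g) = -1/14
(Y + (85 - 209)*(-142 + Q(E - 1*(-7), 1)))² = (222 + (85 - 209)*(-142 - 1/14))² = (222 - 124*(-1989/14))² = (222 + 123318/7)² = (124872/7)² = 15593016384/49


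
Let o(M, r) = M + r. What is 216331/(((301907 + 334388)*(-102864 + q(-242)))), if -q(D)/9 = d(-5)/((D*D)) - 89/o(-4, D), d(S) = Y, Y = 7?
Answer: -47221596004/14287543779551985 ≈ -3.3051e-6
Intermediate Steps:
d(S) = 7
q(D) = -63/D**2 + 801/(-4 + D) (q(D) = -9*(7/((D*D)) - 89/(-4 + D)) = -9*(7/(D**2) - 89/(-4 + D)) = -9*(7/D**2 - 89/(-4 + D)) = -9*(-89/(-4 + D) + 7/D**2) = -63/D**2 + 801/(-4 + D))
216331/(((301907 + 334388)*(-102864 + q(-242)))) = 216331/(((301907 + 334388)*(-102864 + (-63/(-242)**2 + 801/(-4 - 242))))) = 216331/((636295*(-102864 + (-63*1/58564 + 801/(-246))))) = 216331/((636295*(-102864 + (-63/58564 + 801*(-1/246))))) = 216331/((636295*(-102864 + (-63/58564 - 267/82)))) = 216331/((636295*(-102864 - 7820877/2401124))) = 216331/((636295*(-246997040013/2401124))) = 216331/(-14287543779551985/218284) = 216331*(-218284/14287543779551985) = -47221596004/14287543779551985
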